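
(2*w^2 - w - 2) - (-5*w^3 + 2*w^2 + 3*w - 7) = 5*w^3 - 4*w + 5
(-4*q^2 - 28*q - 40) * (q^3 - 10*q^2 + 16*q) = -4*q^5 + 12*q^4 + 176*q^3 - 48*q^2 - 640*q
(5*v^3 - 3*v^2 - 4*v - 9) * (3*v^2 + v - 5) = 15*v^5 - 4*v^4 - 40*v^3 - 16*v^2 + 11*v + 45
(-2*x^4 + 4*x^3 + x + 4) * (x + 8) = -2*x^5 - 12*x^4 + 32*x^3 + x^2 + 12*x + 32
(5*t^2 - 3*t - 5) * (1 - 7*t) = -35*t^3 + 26*t^2 + 32*t - 5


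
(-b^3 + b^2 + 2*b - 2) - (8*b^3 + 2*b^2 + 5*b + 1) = -9*b^3 - b^2 - 3*b - 3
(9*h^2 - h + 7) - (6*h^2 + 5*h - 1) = 3*h^2 - 6*h + 8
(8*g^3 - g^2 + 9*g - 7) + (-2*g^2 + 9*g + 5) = 8*g^3 - 3*g^2 + 18*g - 2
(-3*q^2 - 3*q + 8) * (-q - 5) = 3*q^3 + 18*q^2 + 7*q - 40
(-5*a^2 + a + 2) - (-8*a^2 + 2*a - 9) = 3*a^2 - a + 11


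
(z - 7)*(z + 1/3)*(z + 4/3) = z^3 - 16*z^2/3 - 101*z/9 - 28/9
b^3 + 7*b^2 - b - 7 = (b - 1)*(b + 1)*(b + 7)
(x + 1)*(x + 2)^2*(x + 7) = x^4 + 12*x^3 + 43*x^2 + 60*x + 28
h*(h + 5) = h^2 + 5*h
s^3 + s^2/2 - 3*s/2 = s*(s - 1)*(s + 3/2)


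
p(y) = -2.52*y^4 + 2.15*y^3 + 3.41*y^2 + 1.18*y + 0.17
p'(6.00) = -1902.98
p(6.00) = -2671.51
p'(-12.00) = 18266.38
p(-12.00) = -55492.87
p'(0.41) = 4.37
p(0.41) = 1.30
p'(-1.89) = 79.38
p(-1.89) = -36.55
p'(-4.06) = 754.40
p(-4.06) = -777.00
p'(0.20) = 2.72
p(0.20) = 0.56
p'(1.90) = -31.72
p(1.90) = -3.37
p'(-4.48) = 1006.43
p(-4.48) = -1145.10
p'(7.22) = -3407.13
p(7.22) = -5852.14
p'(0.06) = 1.61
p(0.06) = 0.25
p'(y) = -10.08*y^3 + 6.45*y^2 + 6.82*y + 1.18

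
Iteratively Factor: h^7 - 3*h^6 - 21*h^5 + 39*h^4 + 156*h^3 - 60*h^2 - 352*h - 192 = (h + 2)*(h^6 - 5*h^5 - 11*h^4 + 61*h^3 + 34*h^2 - 128*h - 96) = (h + 1)*(h + 2)*(h^5 - 6*h^4 - 5*h^3 + 66*h^2 - 32*h - 96) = (h + 1)*(h + 2)*(h + 3)*(h^4 - 9*h^3 + 22*h^2 - 32) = (h - 4)*(h + 1)*(h + 2)*(h + 3)*(h^3 - 5*h^2 + 2*h + 8) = (h - 4)*(h - 2)*(h + 1)*(h + 2)*(h + 3)*(h^2 - 3*h - 4) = (h - 4)*(h - 2)*(h + 1)^2*(h + 2)*(h + 3)*(h - 4)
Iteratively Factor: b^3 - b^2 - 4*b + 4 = (b - 2)*(b^2 + b - 2) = (b - 2)*(b - 1)*(b + 2)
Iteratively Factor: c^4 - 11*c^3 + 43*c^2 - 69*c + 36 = (c - 4)*(c^3 - 7*c^2 + 15*c - 9) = (c - 4)*(c - 3)*(c^2 - 4*c + 3) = (c - 4)*(c - 3)^2*(c - 1)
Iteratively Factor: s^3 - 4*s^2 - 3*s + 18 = (s - 3)*(s^2 - s - 6) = (s - 3)^2*(s + 2)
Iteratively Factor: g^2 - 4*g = (g - 4)*(g)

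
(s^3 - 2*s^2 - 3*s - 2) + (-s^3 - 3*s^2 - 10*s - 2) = -5*s^2 - 13*s - 4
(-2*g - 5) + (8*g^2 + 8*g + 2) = 8*g^2 + 6*g - 3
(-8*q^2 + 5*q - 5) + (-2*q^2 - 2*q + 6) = -10*q^2 + 3*q + 1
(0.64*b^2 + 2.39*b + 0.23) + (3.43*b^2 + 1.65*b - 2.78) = 4.07*b^2 + 4.04*b - 2.55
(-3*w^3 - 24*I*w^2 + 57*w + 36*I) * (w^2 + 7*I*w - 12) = -3*w^5 - 45*I*w^4 + 261*w^3 + 723*I*w^2 - 936*w - 432*I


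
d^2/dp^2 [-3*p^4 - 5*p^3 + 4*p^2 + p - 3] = -36*p^2 - 30*p + 8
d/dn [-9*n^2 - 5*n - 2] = -18*n - 5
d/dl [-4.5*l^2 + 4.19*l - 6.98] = 4.19 - 9.0*l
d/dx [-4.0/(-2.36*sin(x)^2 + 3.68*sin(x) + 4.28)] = (14.72 - 18.88*sin(x))*cos(x)/(-2.36*sin(x)^2 + 3.68*sin(x) + 4.28)^2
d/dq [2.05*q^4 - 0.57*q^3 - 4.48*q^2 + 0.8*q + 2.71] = 8.2*q^3 - 1.71*q^2 - 8.96*q + 0.8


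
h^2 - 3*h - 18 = (h - 6)*(h + 3)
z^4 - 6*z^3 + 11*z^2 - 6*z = z*(z - 3)*(z - 2)*(z - 1)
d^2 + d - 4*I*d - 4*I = (d + 1)*(d - 4*I)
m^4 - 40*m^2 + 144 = (m - 6)*(m - 2)*(m + 2)*(m + 6)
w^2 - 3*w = w*(w - 3)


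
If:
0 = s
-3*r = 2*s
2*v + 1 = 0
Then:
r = 0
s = 0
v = -1/2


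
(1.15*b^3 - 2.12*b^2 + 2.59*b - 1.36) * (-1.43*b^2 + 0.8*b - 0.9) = -1.6445*b^5 + 3.9516*b^4 - 6.4347*b^3 + 5.9248*b^2 - 3.419*b + 1.224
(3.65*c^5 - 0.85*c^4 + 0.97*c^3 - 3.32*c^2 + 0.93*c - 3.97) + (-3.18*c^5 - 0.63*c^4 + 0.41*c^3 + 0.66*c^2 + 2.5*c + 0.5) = 0.47*c^5 - 1.48*c^4 + 1.38*c^3 - 2.66*c^2 + 3.43*c - 3.47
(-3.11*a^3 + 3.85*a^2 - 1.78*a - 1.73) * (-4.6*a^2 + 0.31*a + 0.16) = 14.306*a^5 - 18.6741*a^4 + 8.8839*a^3 + 8.0222*a^2 - 0.8211*a - 0.2768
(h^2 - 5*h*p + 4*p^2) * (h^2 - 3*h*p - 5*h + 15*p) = h^4 - 8*h^3*p - 5*h^3 + 19*h^2*p^2 + 40*h^2*p - 12*h*p^3 - 95*h*p^2 + 60*p^3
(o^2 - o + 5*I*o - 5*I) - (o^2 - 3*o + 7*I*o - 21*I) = 2*o - 2*I*o + 16*I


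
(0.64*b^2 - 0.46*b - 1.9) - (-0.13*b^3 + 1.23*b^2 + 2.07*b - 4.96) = 0.13*b^3 - 0.59*b^2 - 2.53*b + 3.06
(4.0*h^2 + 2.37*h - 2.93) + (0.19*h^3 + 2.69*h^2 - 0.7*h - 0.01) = 0.19*h^3 + 6.69*h^2 + 1.67*h - 2.94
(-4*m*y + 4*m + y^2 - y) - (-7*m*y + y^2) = 3*m*y + 4*m - y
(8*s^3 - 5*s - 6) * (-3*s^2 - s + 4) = -24*s^5 - 8*s^4 + 47*s^3 + 23*s^2 - 14*s - 24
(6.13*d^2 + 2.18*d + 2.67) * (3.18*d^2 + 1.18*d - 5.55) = 19.4934*d^4 + 14.1658*d^3 - 22.9585*d^2 - 8.9484*d - 14.8185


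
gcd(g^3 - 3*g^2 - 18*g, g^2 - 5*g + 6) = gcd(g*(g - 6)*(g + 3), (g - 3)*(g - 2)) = 1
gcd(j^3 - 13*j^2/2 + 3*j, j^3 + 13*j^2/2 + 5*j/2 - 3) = j - 1/2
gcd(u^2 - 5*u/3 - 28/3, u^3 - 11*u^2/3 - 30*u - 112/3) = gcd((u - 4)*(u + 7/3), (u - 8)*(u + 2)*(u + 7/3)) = u + 7/3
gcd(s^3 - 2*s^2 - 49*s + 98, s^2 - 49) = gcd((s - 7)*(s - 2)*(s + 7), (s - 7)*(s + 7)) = s^2 - 49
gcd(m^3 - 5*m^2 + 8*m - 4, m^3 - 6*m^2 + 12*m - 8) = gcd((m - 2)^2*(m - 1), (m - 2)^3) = m^2 - 4*m + 4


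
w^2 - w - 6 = (w - 3)*(w + 2)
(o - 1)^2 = o^2 - 2*o + 1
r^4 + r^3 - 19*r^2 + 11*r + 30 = (r - 3)*(r - 2)*(r + 1)*(r + 5)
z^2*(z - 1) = z^3 - z^2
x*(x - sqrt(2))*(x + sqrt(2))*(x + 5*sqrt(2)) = x^4 + 5*sqrt(2)*x^3 - 2*x^2 - 10*sqrt(2)*x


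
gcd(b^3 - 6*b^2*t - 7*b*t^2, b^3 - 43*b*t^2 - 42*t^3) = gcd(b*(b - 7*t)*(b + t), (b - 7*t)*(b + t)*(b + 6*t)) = -b^2 + 6*b*t + 7*t^2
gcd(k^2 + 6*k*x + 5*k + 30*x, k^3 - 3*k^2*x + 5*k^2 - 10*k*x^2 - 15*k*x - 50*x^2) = k + 5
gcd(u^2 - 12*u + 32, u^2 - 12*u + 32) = u^2 - 12*u + 32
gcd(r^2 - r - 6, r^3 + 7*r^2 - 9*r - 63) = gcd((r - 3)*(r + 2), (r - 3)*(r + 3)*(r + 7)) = r - 3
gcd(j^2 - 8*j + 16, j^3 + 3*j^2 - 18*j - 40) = j - 4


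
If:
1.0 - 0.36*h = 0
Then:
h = 2.78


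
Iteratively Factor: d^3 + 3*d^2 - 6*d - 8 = (d - 2)*(d^2 + 5*d + 4) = (d - 2)*(d + 4)*(d + 1)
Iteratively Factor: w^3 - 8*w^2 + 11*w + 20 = (w - 4)*(w^2 - 4*w - 5) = (w - 4)*(w + 1)*(w - 5)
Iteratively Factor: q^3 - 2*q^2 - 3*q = (q + 1)*(q^2 - 3*q) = q*(q + 1)*(q - 3)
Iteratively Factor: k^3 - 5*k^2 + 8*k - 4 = (k - 2)*(k^2 - 3*k + 2) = (k - 2)*(k - 1)*(k - 2)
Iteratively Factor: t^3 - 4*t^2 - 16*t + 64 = (t + 4)*(t^2 - 8*t + 16) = (t - 4)*(t + 4)*(t - 4)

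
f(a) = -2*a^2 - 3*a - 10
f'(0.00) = -3.00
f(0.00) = -10.00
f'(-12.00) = 45.00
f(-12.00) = -262.00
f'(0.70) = -5.80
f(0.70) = -13.08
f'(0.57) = -5.28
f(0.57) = -12.36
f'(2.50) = -13.00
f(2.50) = -30.00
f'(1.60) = -9.40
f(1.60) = -19.92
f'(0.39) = -4.56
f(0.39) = -11.47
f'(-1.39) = 2.56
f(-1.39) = -9.69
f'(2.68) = -13.72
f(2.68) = -32.40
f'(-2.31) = 6.24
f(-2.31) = -13.74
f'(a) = -4*a - 3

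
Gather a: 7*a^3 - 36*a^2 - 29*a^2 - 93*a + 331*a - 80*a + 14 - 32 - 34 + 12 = 7*a^3 - 65*a^2 + 158*a - 40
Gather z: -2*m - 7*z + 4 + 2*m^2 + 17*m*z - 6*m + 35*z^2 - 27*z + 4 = 2*m^2 - 8*m + 35*z^2 + z*(17*m - 34) + 8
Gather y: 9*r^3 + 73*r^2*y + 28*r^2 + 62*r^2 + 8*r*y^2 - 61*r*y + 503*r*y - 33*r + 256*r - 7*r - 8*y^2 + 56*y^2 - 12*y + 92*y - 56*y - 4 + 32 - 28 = 9*r^3 + 90*r^2 + 216*r + y^2*(8*r + 48) + y*(73*r^2 + 442*r + 24)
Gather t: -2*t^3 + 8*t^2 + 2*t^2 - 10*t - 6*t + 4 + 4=-2*t^3 + 10*t^2 - 16*t + 8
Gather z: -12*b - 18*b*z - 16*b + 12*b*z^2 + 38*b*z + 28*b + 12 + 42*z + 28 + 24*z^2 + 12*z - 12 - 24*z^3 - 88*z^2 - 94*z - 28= -24*z^3 + z^2*(12*b - 64) + z*(20*b - 40)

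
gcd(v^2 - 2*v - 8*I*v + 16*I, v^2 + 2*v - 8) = v - 2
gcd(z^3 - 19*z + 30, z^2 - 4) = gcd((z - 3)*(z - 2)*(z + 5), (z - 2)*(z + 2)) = z - 2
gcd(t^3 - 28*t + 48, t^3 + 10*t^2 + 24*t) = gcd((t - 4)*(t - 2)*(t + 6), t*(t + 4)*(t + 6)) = t + 6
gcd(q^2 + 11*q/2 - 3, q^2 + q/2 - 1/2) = q - 1/2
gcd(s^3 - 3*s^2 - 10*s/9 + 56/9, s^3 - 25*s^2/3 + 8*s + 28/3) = s - 2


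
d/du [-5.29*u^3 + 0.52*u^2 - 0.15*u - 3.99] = -15.87*u^2 + 1.04*u - 0.15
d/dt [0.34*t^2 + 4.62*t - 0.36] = 0.68*t + 4.62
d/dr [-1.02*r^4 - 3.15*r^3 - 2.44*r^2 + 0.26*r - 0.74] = -4.08*r^3 - 9.45*r^2 - 4.88*r + 0.26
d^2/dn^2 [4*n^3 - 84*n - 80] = 24*n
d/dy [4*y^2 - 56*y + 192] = 8*y - 56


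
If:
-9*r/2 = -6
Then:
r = 4/3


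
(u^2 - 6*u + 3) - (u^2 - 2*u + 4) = -4*u - 1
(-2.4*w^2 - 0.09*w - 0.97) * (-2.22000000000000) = 5.328*w^2 + 0.1998*w + 2.1534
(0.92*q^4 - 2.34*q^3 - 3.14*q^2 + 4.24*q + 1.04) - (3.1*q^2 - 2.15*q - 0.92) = 0.92*q^4 - 2.34*q^3 - 6.24*q^2 + 6.39*q + 1.96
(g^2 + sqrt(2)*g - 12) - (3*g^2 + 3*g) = -2*g^2 - 3*g + sqrt(2)*g - 12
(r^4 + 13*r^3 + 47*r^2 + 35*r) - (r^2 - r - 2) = r^4 + 13*r^3 + 46*r^2 + 36*r + 2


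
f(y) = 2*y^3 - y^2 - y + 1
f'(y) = 6*y^2 - 2*y - 1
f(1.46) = 3.63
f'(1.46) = 8.87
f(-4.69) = -222.63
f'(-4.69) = 140.36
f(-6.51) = -586.66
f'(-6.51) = 266.30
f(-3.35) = -82.06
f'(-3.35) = 73.04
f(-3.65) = -105.93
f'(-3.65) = 86.24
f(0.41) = 0.56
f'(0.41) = -0.81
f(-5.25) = -310.72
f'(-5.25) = 174.88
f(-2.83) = -49.51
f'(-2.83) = 52.71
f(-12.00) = -3587.00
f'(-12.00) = 887.00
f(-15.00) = -6959.00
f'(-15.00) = 1379.00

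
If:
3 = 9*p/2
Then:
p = 2/3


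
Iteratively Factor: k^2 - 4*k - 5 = (k - 5)*(k + 1)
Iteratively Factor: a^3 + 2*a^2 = (a)*(a^2 + 2*a) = a^2*(a + 2)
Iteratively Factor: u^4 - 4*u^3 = (u)*(u^3 - 4*u^2) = u^2*(u^2 - 4*u) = u^2*(u - 4)*(u)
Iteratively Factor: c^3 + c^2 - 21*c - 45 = (c - 5)*(c^2 + 6*c + 9) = (c - 5)*(c + 3)*(c + 3)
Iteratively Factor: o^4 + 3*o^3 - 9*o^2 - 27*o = (o + 3)*(o^3 - 9*o) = (o - 3)*(o + 3)*(o^2 + 3*o) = (o - 3)*(o + 3)^2*(o)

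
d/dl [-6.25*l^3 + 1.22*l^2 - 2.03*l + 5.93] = -18.75*l^2 + 2.44*l - 2.03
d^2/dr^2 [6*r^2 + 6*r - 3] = 12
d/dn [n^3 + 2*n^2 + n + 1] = 3*n^2 + 4*n + 1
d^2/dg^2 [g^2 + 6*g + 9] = 2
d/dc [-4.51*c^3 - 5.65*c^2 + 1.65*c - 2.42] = -13.53*c^2 - 11.3*c + 1.65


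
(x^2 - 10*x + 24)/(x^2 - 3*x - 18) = (x - 4)/(x + 3)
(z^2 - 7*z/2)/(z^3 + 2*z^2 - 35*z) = (z - 7/2)/(z^2 + 2*z - 35)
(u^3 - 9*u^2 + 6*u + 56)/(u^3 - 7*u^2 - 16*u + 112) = (u + 2)/(u + 4)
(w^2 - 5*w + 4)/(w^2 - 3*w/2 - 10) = 2*(w - 1)/(2*w + 5)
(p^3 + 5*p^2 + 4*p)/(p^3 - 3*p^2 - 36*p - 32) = p/(p - 8)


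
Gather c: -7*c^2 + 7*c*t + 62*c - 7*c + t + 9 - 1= -7*c^2 + c*(7*t + 55) + t + 8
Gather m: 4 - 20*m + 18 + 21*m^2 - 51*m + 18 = 21*m^2 - 71*m + 40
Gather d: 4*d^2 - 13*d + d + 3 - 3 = 4*d^2 - 12*d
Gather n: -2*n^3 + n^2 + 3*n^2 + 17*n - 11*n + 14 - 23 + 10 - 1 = -2*n^3 + 4*n^2 + 6*n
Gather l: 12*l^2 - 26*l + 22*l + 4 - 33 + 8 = 12*l^2 - 4*l - 21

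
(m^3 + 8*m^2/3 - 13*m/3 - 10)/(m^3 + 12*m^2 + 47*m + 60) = (3*m^2 - m - 10)/(3*(m^2 + 9*m + 20))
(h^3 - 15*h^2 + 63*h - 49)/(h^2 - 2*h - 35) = (h^2 - 8*h + 7)/(h + 5)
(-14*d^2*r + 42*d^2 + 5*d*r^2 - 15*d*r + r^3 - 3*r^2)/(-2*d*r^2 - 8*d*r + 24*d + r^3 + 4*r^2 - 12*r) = (7*d*r - 21*d + r^2 - 3*r)/(r^2 + 4*r - 12)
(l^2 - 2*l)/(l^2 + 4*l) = (l - 2)/(l + 4)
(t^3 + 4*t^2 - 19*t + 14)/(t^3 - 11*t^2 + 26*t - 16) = (t + 7)/(t - 8)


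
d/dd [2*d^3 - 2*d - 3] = 6*d^2 - 2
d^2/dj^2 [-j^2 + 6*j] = -2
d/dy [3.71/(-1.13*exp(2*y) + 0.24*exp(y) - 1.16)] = (8.3846*exp(y) - 0.8904)*exp(y)/(1.13*exp(2*y) - 0.24*exp(y) + 1.16)^2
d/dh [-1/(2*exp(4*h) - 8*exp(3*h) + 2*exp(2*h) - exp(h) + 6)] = (8*exp(3*h) - 24*exp(2*h) + 4*exp(h) - 1)*exp(h)/(2*exp(4*h) - 8*exp(3*h) + 2*exp(2*h) - exp(h) + 6)^2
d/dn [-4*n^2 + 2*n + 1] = 2 - 8*n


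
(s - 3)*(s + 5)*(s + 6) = s^3 + 8*s^2 - 3*s - 90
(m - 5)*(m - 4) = m^2 - 9*m + 20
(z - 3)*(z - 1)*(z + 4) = z^3 - 13*z + 12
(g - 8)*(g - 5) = g^2 - 13*g + 40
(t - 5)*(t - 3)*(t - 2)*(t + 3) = t^4 - 7*t^3 + t^2 + 63*t - 90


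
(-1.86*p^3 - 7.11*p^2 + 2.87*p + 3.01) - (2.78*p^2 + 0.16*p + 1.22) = -1.86*p^3 - 9.89*p^2 + 2.71*p + 1.79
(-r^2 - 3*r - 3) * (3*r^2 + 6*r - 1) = -3*r^4 - 15*r^3 - 26*r^2 - 15*r + 3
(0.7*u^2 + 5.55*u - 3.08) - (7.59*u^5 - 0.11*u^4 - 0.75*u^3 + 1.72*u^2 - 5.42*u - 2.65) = -7.59*u^5 + 0.11*u^4 + 0.75*u^3 - 1.02*u^2 + 10.97*u - 0.43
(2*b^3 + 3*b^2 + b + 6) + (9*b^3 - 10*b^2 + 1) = 11*b^3 - 7*b^2 + b + 7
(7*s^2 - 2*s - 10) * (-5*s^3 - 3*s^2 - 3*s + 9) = -35*s^5 - 11*s^4 + 35*s^3 + 99*s^2 + 12*s - 90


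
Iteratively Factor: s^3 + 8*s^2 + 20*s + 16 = (s + 4)*(s^2 + 4*s + 4) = (s + 2)*(s + 4)*(s + 2)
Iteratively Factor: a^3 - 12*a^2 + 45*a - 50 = (a - 5)*(a^2 - 7*a + 10) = (a - 5)^2*(a - 2)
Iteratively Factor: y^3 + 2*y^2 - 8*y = (y + 4)*(y^2 - 2*y) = y*(y + 4)*(y - 2)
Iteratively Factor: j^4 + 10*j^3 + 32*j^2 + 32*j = (j)*(j^3 + 10*j^2 + 32*j + 32) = j*(j + 4)*(j^2 + 6*j + 8) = j*(j + 2)*(j + 4)*(j + 4)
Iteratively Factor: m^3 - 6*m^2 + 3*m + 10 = (m + 1)*(m^2 - 7*m + 10) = (m - 5)*(m + 1)*(m - 2)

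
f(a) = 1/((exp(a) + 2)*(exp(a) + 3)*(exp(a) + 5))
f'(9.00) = 0.00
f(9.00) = 0.00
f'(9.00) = 0.00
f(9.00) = 0.00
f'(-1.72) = -0.00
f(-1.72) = 0.03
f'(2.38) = -0.00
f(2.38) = 0.00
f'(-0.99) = -0.01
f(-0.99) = 0.02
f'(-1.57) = -0.01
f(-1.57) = 0.03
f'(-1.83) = -0.00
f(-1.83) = 0.03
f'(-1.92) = -0.00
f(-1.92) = 0.03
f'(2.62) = -0.00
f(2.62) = 0.00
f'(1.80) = -0.00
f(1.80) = 0.00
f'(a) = -exp(a)/((exp(a) + 2)*(exp(a) + 3)*(exp(a) + 5)^2) - exp(a)/((exp(a) + 2)*(exp(a) + 3)^2*(exp(a) + 5)) - exp(a)/((exp(a) + 2)^2*(exp(a) + 3)*(exp(a) + 5)) = (-(exp(a) + 2)*(exp(a) + 3) - (exp(a) + 2)*(exp(a) + 5) - (exp(a) + 3)*(exp(a) + 5))*exp(a)/((exp(a) + 2)^2*(exp(a) + 3)^2*(exp(a) + 5)^2)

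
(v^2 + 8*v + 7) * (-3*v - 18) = -3*v^3 - 42*v^2 - 165*v - 126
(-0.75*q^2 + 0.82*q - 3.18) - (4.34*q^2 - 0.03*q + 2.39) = -5.09*q^2 + 0.85*q - 5.57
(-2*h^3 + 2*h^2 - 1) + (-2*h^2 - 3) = -2*h^3 - 4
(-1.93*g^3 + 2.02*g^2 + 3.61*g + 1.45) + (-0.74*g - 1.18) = -1.93*g^3 + 2.02*g^2 + 2.87*g + 0.27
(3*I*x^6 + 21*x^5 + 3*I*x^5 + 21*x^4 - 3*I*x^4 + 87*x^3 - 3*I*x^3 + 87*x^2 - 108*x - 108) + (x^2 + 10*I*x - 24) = 3*I*x^6 + 21*x^5 + 3*I*x^5 + 21*x^4 - 3*I*x^4 + 87*x^3 - 3*I*x^3 + 88*x^2 - 108*x + 10*I*x - 132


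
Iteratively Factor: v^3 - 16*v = (v - 4)*(v^2 + 4*v) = v*(v - 4)*(v + 4)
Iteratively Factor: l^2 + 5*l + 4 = (l + 1)*(l + 4)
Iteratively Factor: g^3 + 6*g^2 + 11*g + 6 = (g + 3)*(g^2 + 3*g + 2) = (g + 2)*(g + 3)*(g + 1)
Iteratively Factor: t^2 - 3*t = (t - 3)*(t)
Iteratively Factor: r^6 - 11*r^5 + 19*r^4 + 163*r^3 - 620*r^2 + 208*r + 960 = (r - 4)*(r^5 - 7*r^4 - 9*r^3 + 127*r^2 - 112*r - 240) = (r - 4)*(r + 1)*(r^4 - 8*r^3 - r^2 + 128*r - 240) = (r - 4)*(r + 1)*(r + 4)*(r^3 - 12*r^2 + 47*r - 60) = (r - 4)^2*(r + 1)*(r + 4)*(r^2 - 8*r + 15) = (r - 5)*(r - 4)^2*(r + 1)*(r + 4)*(r - 3)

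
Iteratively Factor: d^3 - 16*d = (d - 4)*(d^2 + 4*d) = (d - 4)*(d + 4)*(d)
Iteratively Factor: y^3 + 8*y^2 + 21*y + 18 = (y + 2)*(y^2 + 6*y + 9) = (y + 2)*(y + 3)*(y + 3)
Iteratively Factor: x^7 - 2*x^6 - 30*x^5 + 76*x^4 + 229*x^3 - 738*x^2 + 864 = (x + 1)*(x^6 - 3*x^5 - 27*x^4 + 103*x^3 + 126*x^2 - 864*x + 864) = (x - 3)*(x + 1)*(x^5 - 27*x^3 + 22*x^2 + 192*x - 288) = (x - 3)*(x - 2)*(x + 1)*(x^4 + 2*x^3 - 23*x^2 - 24*x + 144) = (x - 3)*(x - 2)*(x + 1)*(x + 4)*(x^3 - 2*x^2 - 15*x + 36) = (x - 3)^2*(x - 2)*(x + 1)*(x + 4)*(x^2 + x - 12) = (x - 3)^2*(x - 2)*(x + 1)*(x + 4)^2*(x - 3)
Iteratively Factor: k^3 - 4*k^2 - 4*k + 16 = (k - 4)*(k^2 - 4) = (k - 4)*(k + 2)*(k - 2)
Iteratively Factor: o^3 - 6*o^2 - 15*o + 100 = (o + 4)*(o^2 - 10*o + 25) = (o - 5)*(o + 4)*(o - 5)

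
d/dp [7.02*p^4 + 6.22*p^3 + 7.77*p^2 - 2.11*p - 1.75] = 28.08*p^3 + 18.66*p^2 + 15.54*p - 2.11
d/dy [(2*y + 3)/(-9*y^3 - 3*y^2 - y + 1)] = (-18*y^3 - 6*y^2 - 2*y + (2*y + 3)*(27*y^2 + 6*y + 1) + 2)/(9*y^3 + 3*y^2 + y - 1)^2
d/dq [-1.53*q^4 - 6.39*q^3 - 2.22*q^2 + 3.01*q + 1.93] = -6.12*q^3 - 19.17*q^2 - 4.44*q + 3.01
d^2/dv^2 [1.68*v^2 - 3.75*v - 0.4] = 3.36000000000000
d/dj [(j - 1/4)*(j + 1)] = 2*j + 3/4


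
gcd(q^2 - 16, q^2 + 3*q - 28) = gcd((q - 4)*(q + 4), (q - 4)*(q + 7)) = q - 4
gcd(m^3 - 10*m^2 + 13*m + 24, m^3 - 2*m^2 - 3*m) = m^2 - 2*m - 3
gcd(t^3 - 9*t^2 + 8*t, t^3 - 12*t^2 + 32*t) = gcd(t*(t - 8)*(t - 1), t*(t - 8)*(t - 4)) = t^2 - 8*t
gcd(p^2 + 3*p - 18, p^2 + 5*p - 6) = p + 6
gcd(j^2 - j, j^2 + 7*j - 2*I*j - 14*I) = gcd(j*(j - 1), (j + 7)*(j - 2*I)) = 1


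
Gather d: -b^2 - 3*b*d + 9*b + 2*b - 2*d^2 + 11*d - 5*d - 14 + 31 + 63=-b^2 + 11*b - 2*d^2 + d*(6 - 3*b) + 80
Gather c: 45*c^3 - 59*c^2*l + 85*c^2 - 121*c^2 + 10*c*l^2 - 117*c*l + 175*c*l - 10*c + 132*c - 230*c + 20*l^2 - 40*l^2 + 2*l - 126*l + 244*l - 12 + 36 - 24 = 45*c^3 + c^2*(-59*l - 36) + c*(10*l^2 + 58*l - 108) - 20*l^2 + 120*l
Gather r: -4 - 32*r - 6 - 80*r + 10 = -112*r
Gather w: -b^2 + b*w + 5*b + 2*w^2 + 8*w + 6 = -b^2 + 5*b + 2*w^2 + w*(b + 8) + 6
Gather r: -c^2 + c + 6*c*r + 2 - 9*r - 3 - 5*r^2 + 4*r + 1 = -c^2 + c - 5*r^2 + r*(6*c - 5)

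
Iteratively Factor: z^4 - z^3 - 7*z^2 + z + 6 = (z - 3)*(z^3 + 2*z^2 - z - 2) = (z - 3)*(z + 1)*(z^2 + z - 2) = (z - 3)*(z + 1)*(z + 2)*(z - 1)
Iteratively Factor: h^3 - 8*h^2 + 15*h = (h - 5)*(h^2 - 3*h) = h*(h - 5)*(h - 3)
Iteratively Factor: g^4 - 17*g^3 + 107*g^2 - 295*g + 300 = (g - 4)*(g^3 - 13*g^2 + 55*g - 75) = (g - 4)*(g - 3)*(g^2 - 10*g + 25) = (g - 5)*(g - 4)*(g - 3)*(g - 5)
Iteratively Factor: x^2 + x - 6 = (x - 2)*(x + 3)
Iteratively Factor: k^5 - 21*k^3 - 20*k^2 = (k + 4)*(k^4 - 4*k^3 - 5*k^2) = k*(k + 4)*(k^3 - 4*k^2 - 5*k) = k*(k - 5)*(k + 4)*(k^2 + k) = k^2*(k - 5)*(k + 4)*(k + 1)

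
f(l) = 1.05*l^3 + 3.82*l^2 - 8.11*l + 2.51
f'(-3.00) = -2.68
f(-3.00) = 32.87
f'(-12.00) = 353.81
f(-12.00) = -1164.49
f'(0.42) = -4.35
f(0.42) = -0.14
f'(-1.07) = -12.68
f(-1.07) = 14.27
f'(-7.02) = 93.49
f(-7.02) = -115.55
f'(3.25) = 49.99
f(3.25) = 52.55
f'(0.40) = -4.55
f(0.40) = -0.06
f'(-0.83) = -12.28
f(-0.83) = 11.27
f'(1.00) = 2.68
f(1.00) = -0.73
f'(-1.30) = -12.72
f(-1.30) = 17.20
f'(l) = 3.15*l^2 + 7.64*l - 8.11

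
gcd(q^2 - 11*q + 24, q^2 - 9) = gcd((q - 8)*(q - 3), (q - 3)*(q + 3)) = q - 3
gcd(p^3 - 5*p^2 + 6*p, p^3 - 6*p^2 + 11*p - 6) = p^2 - 5*p + 6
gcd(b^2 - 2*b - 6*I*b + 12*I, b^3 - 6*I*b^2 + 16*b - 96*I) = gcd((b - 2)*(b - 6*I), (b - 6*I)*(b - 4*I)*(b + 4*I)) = b - 6*I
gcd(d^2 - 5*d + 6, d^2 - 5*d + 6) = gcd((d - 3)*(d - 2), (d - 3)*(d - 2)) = d^2 - 5*d + 6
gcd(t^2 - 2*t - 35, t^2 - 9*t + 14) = t - 7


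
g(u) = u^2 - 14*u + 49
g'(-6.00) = -26.00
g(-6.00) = 169.00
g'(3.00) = -8.00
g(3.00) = 16.00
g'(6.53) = -0.94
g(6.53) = 0.22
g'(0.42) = -13.16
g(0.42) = 43.30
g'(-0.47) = -14.94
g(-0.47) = 55.80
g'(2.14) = -9.72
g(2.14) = 23.62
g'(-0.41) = -14.82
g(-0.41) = 54.91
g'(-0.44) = -14.88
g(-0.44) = 55.35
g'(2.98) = -8.04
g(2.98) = 16.16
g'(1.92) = -10.16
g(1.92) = 25.81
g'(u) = 2*u - 14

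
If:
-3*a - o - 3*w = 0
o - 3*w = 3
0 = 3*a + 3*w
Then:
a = 1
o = 0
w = -1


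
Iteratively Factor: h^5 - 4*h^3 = (h - 2)*(h^4 + 2*h^3) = (h - 2)*(h + 2)*(h^3) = h*(h - 2)*(h + 2)*(h^2) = h^2*(h - 2)*(h + 2)*(h)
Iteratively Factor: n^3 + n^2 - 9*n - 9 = (n - 3)*(n^2 + 4*n + 3) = (n - 3)*(n + 1)*(n + 3)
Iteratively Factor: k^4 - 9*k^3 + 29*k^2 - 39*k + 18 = (k - 1)*(k^3 - 8*k^2 + 21*k - 18) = (k - 2)*(k - 1)*(k^2 - 6*k + 9) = (k - 3)*(k - 2)*(k - 1)*(k - 3)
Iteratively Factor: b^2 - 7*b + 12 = (b - 3)*(b - 4)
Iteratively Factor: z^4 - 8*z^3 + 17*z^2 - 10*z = (z - 2)*(z^3 - 6*z^2 + 5*z) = (z - 2)*(z - 1)*(z^2 - 5*z) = (z - 5)*(z - 2)*(z - 1)*(z)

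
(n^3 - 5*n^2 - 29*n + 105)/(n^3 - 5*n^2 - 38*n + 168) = (n^2 + 2*n - 15)/(n^2 + 2*n - 24)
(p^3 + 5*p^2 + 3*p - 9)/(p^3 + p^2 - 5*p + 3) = (p + 3)/(p - 1)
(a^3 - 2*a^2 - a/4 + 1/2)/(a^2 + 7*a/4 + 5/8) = 2*(2*a^2 - 5*a + 2)/(4*a + 5)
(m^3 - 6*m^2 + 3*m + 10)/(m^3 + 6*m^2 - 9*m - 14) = (m - 5)/(m + 7)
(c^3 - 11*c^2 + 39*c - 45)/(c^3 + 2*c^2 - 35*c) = (c^2 - 6*c + 9)/(c*(c + 7))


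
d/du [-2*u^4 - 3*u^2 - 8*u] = -8*u^3 - 6*u - 8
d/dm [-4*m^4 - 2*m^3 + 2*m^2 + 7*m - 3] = -16*m^3 - 6*m^2 + 4*m + 7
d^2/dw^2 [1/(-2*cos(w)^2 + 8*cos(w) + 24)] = (-4*sin(w)^4 + 66*sin(w)^2 + 33*cos(w) + 3*cos(3*w) - 6)/(2*(sin(w)^2 + 4*cos(w) + 11)^3)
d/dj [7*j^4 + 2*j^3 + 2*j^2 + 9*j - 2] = 28*j^3 + 6*j^2 + 4*j + 9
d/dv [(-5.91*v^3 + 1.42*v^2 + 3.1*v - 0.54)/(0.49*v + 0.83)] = (-5.7918*v^3 - 14.0201*v^2 + 2.3572*v + 2.8376)/(0.2401*v^2 + 0.8134*v + 0.6889)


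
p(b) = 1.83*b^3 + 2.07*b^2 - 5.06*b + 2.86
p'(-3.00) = 31.93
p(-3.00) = -12.74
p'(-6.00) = 167.74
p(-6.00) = -287.54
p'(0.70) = 0.53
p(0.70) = 0.96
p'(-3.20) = 37.91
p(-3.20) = -19.72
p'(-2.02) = 8.98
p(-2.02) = 6.44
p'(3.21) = 64.80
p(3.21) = 68.48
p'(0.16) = -4.26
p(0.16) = 2.11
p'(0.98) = 4.27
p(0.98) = 1.61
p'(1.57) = 14.97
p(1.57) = 7.10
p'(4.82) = 142.44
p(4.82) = 231.49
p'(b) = 5.49*b^2 + 4.14*b - 5.06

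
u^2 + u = u*(u + 1)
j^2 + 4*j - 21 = (j - 3)*(j + 7)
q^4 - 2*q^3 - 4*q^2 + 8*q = q*(q - 2)^2*(q + 2)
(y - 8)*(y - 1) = y^2 - 9*y + 8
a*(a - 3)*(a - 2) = a^3 - 5*a^2 + 6*a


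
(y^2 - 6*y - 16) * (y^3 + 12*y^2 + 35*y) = y^5 + 6*y^4 - 53*y^3 - 402*y^2 - 560*y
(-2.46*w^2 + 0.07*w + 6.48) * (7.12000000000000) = -17.5152*w^2 + 0.4984*w + 46.1376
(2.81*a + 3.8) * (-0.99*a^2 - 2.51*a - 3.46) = -2.7819*a^3 - 10.8151*a^2 - 19.2606*a - 13.148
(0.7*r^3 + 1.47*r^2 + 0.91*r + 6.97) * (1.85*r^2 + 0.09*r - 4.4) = 1.295*r^5 + 2.7825*r^4 - 1.2642*r^3 + 6.5084*r^2 - 3.3767*r - 30.668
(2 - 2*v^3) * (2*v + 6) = -4*v^4 - 12*v^3 + 4*v + 12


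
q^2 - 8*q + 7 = (q - 7)*(q - 1)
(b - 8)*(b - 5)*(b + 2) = b^3 - 11*b^2 + 14*b + 80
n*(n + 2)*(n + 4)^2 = n^4 + 10*n^3 + 32*n^2 + 32*n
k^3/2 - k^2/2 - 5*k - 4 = (k/2 + 1/2)*(k - 4)*(k + 2)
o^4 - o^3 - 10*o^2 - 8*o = o*(o - 4)*(o + 1)*(o + 2)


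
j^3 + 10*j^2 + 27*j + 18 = (j + 1)*(j + 3)*(j + 6)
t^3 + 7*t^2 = t^2*(t + 7)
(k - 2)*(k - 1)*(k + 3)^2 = k^4 + 3*k^3 - 7*k^2 - 15*k + 18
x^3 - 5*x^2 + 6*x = x*(x - 3)*(x - 2)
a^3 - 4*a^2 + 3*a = a*(a - 3)*(a - 1)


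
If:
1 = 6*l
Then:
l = 1/6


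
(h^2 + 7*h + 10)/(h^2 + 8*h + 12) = (h + 5)/(h + 6)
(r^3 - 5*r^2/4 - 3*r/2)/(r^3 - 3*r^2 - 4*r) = (-4*r^2 + 5*r + 6)/(4*(-r^2 + 3*r + 4))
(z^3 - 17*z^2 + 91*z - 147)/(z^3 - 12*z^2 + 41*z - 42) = (z - 7)/(z - 2)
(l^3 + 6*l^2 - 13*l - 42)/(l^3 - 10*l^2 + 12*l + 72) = (l^2 + 4*l - 21)/(l^2 - 12*l + 36)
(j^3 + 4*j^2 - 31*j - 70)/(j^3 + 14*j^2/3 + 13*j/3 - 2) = 3*(j^2 + 2*j - 35)/(3*j^2 + 8*j - 3)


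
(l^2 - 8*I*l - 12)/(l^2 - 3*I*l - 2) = (l - 6*I)/(l - I)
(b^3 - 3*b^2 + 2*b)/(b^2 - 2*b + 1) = b*(b - 2)/(b - 1)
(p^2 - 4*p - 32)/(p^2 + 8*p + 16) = (p - 8)/(p + 4)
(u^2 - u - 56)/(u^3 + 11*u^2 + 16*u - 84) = (u - 8)/(u^2 + 4*u - 12)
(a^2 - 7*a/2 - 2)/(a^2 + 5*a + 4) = (a^2 - 7*a/2 - 2)/(a^2 + 5*a + 4)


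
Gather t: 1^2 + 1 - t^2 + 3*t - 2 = -t^2 + 3*t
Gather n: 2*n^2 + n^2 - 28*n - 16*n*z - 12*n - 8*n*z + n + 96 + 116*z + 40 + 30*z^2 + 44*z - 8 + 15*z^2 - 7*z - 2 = 3*n^2 + n*(-24*z - 39) + 45*z^2 + 153*z + 126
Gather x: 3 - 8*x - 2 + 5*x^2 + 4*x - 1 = 5*x^2 - 4*x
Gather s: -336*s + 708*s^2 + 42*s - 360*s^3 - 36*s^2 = -360*s^3 + 672*s^2 - 294*s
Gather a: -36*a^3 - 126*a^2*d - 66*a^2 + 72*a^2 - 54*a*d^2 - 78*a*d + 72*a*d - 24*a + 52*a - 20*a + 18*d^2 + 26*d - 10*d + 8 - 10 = -36*a^3 + a^2*(6 - 126*d) + a*(-54*d^2 - 6*d + 8) + 18*d^2 + 16*d - 2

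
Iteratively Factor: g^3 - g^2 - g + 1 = (g - 1)*(g^2 - 1) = (g - 1)^2*(g + 1)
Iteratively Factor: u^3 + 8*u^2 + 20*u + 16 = (u + 4)*(u^2 + 4*u + 4) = (u + 2)*(u + 4)*(u + 2)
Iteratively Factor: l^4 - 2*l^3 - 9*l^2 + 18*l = (l - 2)*(l^3 - 9*l) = l*(l - 2)*(l^2 - 9) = l*(l - 2)*(l + 3)*(l - 3)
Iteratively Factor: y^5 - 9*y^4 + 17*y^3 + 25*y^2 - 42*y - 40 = (y - 5)*(y^4 - 4*y^3 - 3*y^2 + 10*y + 8) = (y - 5)*(y - 4)*(y^3 - 3*y - 2) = (y - 5)*(y - 4)*(y + 1)*(y^2 - y - 2) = (y - 5)*(y - 4)*(y - 2)*(y + 1)*(y + 1)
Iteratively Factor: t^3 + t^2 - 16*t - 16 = (t - 4)*(t^2 + 5*t + 4) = (t - 4)*(t + 4)*(t + 1)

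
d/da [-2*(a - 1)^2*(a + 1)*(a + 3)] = -8*a^3 - 12*a^2 + 16*a + 4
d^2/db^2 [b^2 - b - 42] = 2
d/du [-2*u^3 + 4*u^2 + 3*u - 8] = -6*u^2 + 8*u + 3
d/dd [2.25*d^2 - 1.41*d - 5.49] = 4.5*d - 1.41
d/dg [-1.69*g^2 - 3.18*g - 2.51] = -3.38*g - 3.18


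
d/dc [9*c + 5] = 9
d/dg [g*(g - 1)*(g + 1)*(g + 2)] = 4*g^3 + 6*g^2 - 2*g - 2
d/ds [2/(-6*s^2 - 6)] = 2*s/(3*(s^2 + 1)^2)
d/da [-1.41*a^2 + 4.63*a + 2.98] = 4.63 - 2.82*a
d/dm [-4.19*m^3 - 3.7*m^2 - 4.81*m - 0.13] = -12.57*m^2 - 7.4*m - 4.81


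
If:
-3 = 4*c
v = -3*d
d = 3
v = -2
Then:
No Solution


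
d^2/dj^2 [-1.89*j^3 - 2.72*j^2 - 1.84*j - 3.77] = -11.34*j - 5.44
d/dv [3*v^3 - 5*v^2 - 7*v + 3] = 9*v^2 - 10*v - 7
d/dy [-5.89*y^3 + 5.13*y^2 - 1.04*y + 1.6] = -17.67*y^2 + 10.26*y - 1.04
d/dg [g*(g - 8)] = 2*g - 8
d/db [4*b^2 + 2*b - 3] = 8*b + 2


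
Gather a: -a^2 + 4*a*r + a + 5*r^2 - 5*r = -a^2 + a*(4*r + 1) + 5*r^2 - 5*r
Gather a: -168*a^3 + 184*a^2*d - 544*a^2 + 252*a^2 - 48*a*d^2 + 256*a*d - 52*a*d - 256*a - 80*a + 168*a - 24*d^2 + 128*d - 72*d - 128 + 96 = -168*a^3 + a^2*(184*d - 292) + a*(-48*d^2 + 204*d - 168) - 24*d^2 + 56*d - 32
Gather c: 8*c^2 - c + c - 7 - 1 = 8*c^2 - 8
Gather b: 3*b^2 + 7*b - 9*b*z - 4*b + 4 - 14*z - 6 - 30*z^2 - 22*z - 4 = 3*b^2 + b*(3 - 9*z) - 30*z^2 - 36*z - 6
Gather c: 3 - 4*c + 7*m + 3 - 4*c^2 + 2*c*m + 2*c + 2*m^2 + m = -4*c^2 + c*(2*m - 2) + 2*m^2 + 8*m + 6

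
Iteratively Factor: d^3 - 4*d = (d + 2)*(d^2 - 2*d) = d*(d + 2)*(d - 2)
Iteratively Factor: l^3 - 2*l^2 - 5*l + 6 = (l - 1)*(l^2 - l - 6) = (l - 3)*(l - 1)*(l + 2)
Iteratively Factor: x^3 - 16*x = (x)*(x^2 - 16) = x*(x + 4)*(x - 4)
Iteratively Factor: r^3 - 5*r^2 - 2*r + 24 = (r - 4)*(r^2 - r - 6) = (r - 4)*(r + 2)*(r - 3)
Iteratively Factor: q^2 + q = (q)*(q + 1)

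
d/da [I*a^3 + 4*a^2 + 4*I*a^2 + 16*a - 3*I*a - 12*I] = 3*I*a^2 + 8*a*(1 + I) + 16 - 3*I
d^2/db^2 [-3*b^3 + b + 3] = -18*b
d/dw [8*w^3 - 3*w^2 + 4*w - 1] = 24*w^2 - 6*w + 4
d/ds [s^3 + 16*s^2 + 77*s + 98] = 3*s^2 + 32*s + 77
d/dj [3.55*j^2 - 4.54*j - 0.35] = 7.1*j - 4.54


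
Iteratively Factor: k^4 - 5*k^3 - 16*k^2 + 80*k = (k - 4)*(k^3 - k^2 - 20*k) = k*(k - 4)*(k^2 - k - 20) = k*(k - 5)*(k - 4)*(k + 4)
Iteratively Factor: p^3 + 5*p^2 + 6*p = (p + 2)*(p^2 + 3*p) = (p + 2)*(p + 3)*(p)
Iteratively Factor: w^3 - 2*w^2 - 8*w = (w - 4)*(w^2 + 2*w) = (w - 4)*(w + 2)*(w)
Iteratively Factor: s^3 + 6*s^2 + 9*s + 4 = (s + 1)*(s^2 + 5*s + 4) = (s + 1)^2*(s + 4)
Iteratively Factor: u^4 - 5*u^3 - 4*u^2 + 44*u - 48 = (u - 2)*(u^3 - 3*u^2 - 10*u + 24) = (u - 2)^2*(u^2 - u - 12) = (u - 4)*(u - 2)^2*(u + 3)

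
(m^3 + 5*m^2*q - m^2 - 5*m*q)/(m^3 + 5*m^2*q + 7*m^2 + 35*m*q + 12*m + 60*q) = m*(m - 1)/(m^2 + 7*m + 12)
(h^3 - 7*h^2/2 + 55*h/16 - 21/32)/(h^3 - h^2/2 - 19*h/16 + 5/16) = (8*h^2 - 26*h + 21)/(2*(4*h^2 - h - 5))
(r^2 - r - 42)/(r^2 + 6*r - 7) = (r^2 - r - 42)/(r^2 + 6*r - 7)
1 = 1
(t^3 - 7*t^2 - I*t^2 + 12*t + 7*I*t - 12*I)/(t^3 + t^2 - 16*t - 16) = (t^2 - t*(3 + I) + 3*I)/(t^2 + 5*t + 4)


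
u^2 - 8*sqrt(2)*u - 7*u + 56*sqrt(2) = (u - 7)*(u - 8*sqrt(2))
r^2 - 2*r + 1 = (r - 1)^2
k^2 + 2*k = k*(k + 2)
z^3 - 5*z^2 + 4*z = z*(z - 4)*(z - 1)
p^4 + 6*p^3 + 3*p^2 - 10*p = p*(p - 1)*(p + 2)*(p + 5)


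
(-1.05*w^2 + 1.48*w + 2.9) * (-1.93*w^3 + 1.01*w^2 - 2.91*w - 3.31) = 2.0265*w^5 - 3.9169*w^4 - 1.0467*w^3 + 2.0977*w^2 - 13.3378*w - 9.599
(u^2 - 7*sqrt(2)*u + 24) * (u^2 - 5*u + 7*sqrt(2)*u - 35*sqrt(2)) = u^4 - 5*u^3 - 74*u^2 + 168*sqrt(2)*u + 370*u - 840*sqrt(2)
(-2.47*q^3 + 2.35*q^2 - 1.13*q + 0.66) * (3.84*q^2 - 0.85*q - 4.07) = -9.4848*q^5 + 11.1235*q^4 + 3.7162*q^3 - 6.0696*q^2 + 4.0381*q - 2.6862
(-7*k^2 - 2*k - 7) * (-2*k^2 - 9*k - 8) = 14*k^4 + 67*k^3 + 88*k^2 + 79*k + 56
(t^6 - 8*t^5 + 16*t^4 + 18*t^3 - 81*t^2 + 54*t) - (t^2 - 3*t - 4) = t^6 - 8*t^5 + 16*t^4 + 18*t^3 - 82*t^2 + 57*t + 4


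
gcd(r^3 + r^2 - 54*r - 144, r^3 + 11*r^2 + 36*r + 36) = r^2 + 9*r + 18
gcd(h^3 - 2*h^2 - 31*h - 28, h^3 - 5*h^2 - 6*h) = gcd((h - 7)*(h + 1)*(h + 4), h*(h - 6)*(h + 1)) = h + 1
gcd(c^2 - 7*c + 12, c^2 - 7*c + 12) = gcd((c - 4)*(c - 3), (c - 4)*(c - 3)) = c^2 - 7*c + 12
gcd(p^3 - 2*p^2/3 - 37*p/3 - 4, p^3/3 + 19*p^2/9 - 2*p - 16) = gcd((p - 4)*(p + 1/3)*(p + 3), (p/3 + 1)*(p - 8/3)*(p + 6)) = p + 3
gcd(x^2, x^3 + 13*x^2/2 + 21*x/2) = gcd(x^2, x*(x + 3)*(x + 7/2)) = x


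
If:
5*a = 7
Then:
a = 7/5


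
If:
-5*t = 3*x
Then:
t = -3*x/5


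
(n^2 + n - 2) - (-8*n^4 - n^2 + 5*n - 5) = 8*n^4 + 2*n^2 - 4*n + 3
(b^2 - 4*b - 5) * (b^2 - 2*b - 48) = b^4 - 6*b^3 - 45*b^2 + 202*b + 240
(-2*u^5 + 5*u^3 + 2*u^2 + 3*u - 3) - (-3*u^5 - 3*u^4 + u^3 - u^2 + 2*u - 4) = u^5 + 3*u^4 + 4*u^3 + 3*u^2 + u + 1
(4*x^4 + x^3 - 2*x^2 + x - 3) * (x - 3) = 4*x^5 - 11*x^4 - 5*x^3 + 7*x^2 - 6*x + 9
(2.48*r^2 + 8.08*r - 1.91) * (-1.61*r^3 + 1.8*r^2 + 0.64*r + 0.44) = -3.9928*r^5 - 8.5448*r^4 + 19.2063*r^3 + 2.8244*r^2 + 2.3328*r - 0.8404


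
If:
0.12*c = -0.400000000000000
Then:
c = -3.33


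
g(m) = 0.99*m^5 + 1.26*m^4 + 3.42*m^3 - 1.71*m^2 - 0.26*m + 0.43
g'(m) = 4.95*m^4 + 5.04*m^3 + 10.26*m^2 - 3.42*m - 0.26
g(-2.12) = -56.23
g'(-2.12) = 105.07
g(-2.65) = -141.78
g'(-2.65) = 231.17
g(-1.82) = -31.32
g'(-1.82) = 63.88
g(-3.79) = -723.52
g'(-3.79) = 907.02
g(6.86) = 18852.93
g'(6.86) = 13048.47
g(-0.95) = -3.54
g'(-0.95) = 11.96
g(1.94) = 63.51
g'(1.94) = 138.63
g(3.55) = 889.26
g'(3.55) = 1128.56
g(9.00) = 69078.13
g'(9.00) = 36951.13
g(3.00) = 419.23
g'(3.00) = 618.85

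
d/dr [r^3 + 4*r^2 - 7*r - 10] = 3*r^2 + 8*r - 7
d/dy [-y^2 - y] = -2*y - 1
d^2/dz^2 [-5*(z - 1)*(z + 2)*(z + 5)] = -30*z - 60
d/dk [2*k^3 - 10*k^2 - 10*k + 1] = 6*k^2 - 20*k - 10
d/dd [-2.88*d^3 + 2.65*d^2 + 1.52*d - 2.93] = -8.64*d^2 + 5.3*d + 1.52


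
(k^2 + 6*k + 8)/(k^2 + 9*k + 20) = (k + 2)/(k + 5)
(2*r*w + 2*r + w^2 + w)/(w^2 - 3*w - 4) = (2*r + w)/(w - 4)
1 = 1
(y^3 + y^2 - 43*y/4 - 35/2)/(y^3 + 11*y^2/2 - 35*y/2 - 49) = (y + 5/2)/(y + 7)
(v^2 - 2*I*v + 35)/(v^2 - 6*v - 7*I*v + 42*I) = (v + 5*I)/(v - 6)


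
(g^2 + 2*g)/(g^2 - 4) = g/(g - 2)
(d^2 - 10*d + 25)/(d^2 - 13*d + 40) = (d - 5)/(d - 8)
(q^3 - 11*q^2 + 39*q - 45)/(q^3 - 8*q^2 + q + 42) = (q^2 - 8*q + 15)/(q^2 - 5*q - 14)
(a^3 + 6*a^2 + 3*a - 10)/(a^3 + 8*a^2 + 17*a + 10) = (a - 1)/(a + 1)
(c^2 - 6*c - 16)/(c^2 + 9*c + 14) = (c - 8)/(c + 7)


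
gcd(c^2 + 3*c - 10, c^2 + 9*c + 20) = c + 5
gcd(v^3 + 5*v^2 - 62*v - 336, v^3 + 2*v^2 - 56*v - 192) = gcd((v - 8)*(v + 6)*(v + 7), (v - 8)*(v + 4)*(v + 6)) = v^2 - 2*v - 48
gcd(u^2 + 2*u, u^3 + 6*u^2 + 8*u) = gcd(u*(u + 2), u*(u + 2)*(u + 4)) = u^2 + 2*u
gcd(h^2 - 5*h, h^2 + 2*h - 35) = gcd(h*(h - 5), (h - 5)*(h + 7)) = h - 5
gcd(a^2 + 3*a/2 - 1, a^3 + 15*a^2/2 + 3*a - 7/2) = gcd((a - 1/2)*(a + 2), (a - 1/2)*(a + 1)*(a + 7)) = a - 1/2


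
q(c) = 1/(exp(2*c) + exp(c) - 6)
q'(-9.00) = 0.00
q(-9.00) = -0.17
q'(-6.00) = 0.00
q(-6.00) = -0.17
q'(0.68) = -578.52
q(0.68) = -7.70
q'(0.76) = -22.35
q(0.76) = 1.41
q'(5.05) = -0.00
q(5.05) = 0.00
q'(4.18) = -0.00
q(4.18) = 0.00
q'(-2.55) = -0.00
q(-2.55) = -0.17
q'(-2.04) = -0.00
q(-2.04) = -0.17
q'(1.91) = -0.05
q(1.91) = 0.02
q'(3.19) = -0.00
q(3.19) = 0.00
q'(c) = (-2*exp(2*c) - exp(c))/(exp(2*c) + exp(c) - 6)^2 = (-2*exp(c) - 1)*exp(c)/(exp(2*c) + exp(c) - 6)^2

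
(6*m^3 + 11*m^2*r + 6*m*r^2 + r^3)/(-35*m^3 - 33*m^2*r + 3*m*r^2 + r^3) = (6*m^2 + 5*m*r + r^2)/(-35*m^2 + 2*m*r + r^2)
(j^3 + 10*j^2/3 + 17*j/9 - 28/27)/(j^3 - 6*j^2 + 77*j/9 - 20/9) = (9*j^2 + 33*j + 28)/(3*(3*j^2 - 17*j + 20))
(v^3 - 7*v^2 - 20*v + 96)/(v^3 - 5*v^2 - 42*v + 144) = (v + 4)/(v + 6)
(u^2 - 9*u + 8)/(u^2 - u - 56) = (u - 1)/(u + 7)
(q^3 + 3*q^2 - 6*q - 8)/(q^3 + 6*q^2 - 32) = (q + 1)/(q + 4)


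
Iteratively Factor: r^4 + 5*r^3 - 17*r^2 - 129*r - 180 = (r + 3)*(r^3 + 2*r^2 - 23*r - 60) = (r + 3)^2*(r^2 - r - 20) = (r + 3)^2*(r + 4)*(r - 5)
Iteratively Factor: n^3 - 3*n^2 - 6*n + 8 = (n - 1)*(n^2 - 2*n - 8) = (n - 4)*(n - 1)*(n + 2)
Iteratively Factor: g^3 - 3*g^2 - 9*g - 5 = (g - 5)*(g^2 + 2*g + 1) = (g - 5)*(g + 1)*(g + 1)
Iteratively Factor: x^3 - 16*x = (x)*(x^2 - 16) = x*(x - 4)*(x + 4)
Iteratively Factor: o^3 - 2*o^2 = (o)*(o^2 - 2*o) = o*(o - 2)*(o)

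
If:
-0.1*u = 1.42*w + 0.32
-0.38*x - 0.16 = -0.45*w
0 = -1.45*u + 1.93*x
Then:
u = -0.82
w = -0.17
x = -0.62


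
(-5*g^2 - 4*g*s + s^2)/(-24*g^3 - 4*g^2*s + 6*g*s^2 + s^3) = (5*g^2 + 4*g*s - s^2)/(24*g^3 + 4*g^2*s - 6*g*s^2 - s^3)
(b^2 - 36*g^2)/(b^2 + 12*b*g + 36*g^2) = (b - 6*g)/(b + 6*g)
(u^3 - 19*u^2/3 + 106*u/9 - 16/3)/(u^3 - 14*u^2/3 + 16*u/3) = (u^2 - 11*u/3 + 2)/(u*(u - 2))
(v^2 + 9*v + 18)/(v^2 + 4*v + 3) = (v + 6)/(v + 1)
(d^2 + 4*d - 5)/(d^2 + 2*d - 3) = (d + 5)/(d + 3)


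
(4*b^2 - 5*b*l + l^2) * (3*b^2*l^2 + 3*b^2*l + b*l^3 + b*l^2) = 12*b^4*l^2 + 12*b^4*l - 11*b^3*l^3 - 11*b^3*l^2 - 2*b^2*l^4 - 2*b^2*l^3 + b*l^5 + b*l^4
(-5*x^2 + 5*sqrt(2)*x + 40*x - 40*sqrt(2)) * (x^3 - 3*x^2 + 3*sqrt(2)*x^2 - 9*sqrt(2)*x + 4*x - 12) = -5*x^5 - 10*sqrt(2)*x^4 + 55*x^4 - 110*x^3 + 110*sqrt(2)*x^3 - 220*sqrt(2)*x^2 - 110*x^2 - 220*sqrt(2)*x + 240*x + 480*sqrt(2)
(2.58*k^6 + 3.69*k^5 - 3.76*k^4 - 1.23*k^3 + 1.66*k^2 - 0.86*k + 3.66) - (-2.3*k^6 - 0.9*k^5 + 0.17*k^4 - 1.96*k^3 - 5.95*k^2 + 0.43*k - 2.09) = 4.88*k^6 + 4.59*k^5 - 3.93*k^4 + 0.73*k^3 + 7.61*k^2 - 1.29*k + 5.75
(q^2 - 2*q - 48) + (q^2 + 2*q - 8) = 2*q^2 - 56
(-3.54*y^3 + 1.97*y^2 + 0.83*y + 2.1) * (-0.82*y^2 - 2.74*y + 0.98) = 2.9028*y^5 + 8.0842*y^4 - 9.5476*y^3 - 2.0656*y^2 - 4.9406*y + 2.058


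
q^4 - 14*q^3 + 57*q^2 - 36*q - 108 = (q - 6)^2*(q - 3)*(q + 1)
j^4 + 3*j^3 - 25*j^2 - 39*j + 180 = (j - 3)^2*(j + 4)*(j + 5)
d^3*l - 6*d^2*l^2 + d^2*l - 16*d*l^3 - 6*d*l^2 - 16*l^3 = (d - 8*l)*(d + 2*l)*(d*l + l)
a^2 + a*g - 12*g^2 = (a - 3*g)*(a + 4*g)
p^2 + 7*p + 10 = (p + 2)*(p + 5)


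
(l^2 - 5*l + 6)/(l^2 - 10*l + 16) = (l - 3)/(l - 8)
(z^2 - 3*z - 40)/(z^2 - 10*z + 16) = (z + 5)/(z - 2)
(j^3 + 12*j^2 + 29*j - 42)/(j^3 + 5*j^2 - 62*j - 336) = (j - 1)/(j - 8)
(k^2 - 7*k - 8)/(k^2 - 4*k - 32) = (k + 1)/(k + 4)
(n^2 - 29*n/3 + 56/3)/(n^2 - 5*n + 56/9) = 3*(n - 7)/(3*n - 7)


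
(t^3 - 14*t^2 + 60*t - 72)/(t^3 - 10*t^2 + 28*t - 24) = (t - 6)/(t - 2)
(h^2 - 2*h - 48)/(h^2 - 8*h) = (h + 6)/h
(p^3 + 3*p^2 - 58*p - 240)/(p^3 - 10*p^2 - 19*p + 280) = (p + 6)/(p - 7)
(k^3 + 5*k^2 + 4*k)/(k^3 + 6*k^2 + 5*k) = (k + 4)/(k + 5)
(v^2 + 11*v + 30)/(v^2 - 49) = (v^2 + 11*v + 30)/(v^2 - 49)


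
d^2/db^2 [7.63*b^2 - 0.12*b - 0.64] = 15.2600000000000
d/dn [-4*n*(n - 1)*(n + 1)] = 4 - 12*n^2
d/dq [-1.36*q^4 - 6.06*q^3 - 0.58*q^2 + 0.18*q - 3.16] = -5.44*q^3 - 18.18*q^2 - 1.16*q + 0.18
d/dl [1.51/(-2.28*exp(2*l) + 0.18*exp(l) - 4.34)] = (6.8856*exp(l) - 0.2718)*exp(l)/(2.28*exp(2*l) - 0.18*exp(l) + 4.34)^2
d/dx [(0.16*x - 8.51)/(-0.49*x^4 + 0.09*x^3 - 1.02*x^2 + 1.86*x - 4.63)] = (0.2352*x^4 - 16.7084*x^3 + 2.4609*x^2 - 17.3604*x + 15.0878)/(0.2401*x^8 - 0.0882*x^7 + 1.0077*x^6 - 2.0064*x^5 + 5.9126*x^4 - 4.6278*x^3 + 12.9048*x^2 - 17.2236*x + 21.4369)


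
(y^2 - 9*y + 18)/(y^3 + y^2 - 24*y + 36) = (y - 6)/(y^2 + 4*y - 12)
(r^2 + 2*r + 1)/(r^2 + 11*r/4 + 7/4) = 4*(r + 1)/(4*r + 7)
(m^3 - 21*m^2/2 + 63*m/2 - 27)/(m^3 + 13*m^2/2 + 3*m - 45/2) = (m^2 - 9*m + 18)/(m^2 + 8*m + 15)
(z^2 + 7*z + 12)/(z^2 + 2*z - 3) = (z + 4)/(z - 1)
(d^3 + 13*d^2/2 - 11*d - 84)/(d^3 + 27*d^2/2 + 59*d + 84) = (2*d - 7)/(2*d + 7)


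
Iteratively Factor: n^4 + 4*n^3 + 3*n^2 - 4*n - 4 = (n + 1)*(n^3 + 3*n^2 - 4) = (n + 1)*(n + 2)*(n^2 + n - 2) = (n - 1)*(n + 1)*(n + 2)*(n + 2)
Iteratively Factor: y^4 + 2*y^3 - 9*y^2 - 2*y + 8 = (y + 1)*(y^3 + y^2 - 10*y + 8) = (y - 1)*(y + 1)*(y^2 + 2*y - 8) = (y - 1)*(y + 1)*(y + 4)*(y - 2)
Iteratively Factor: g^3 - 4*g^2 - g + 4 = (g - 4)*(g^2 - 1) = (g - 4)*(g + 1)*(g - 1)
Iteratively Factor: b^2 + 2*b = (b + 2)*(b)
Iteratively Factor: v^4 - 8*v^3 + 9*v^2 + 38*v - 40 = (v - 5)*(v^3 - 3*v^2 - 6*v + 8) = (v - 5)*(v - 4)*(v^2 + v - 2) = (v - 5)*(v - 4)*(v - 1)*(v + 2)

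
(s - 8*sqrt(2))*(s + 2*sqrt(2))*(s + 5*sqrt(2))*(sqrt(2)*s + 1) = sqrt(2)*s^4 - s^3 - 93*sqrt(2)*s^2 - 412*s - 160*sqrt(2)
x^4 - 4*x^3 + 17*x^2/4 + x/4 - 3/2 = (x - 2)*(x - 3/2)*(x - 1)*(x + 1/2)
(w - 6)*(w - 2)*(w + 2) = w^3 - 6*w^2 - 4*w + 24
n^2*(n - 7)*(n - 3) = n^4 - 10*n^3 + 21*n^2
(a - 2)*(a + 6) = a^2 + 4*a - 12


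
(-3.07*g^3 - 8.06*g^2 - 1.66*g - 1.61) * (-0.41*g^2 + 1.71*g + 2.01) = 1.2587*g^5 - 1.9451*g^4 - 19.2727*g^3 - 18.3791*g^2 - 6.0897*g - 3.2361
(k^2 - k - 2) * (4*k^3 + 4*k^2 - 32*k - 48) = 4*k^5 - 44*k^3 - 24*k^2 + 112*k + 96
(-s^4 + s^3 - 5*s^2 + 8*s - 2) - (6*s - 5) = -s^4 + s^3 - 5*s^2 + 2*s + 3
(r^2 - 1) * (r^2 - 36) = r^4 - 37*r^2 + 36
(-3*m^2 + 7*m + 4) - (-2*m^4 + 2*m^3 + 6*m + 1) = 2*m^4 - 2*m^3 - 3*m^2 + m + 3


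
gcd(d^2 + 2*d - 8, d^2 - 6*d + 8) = d - 2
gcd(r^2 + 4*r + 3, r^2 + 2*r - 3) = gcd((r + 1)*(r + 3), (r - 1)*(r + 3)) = r + 3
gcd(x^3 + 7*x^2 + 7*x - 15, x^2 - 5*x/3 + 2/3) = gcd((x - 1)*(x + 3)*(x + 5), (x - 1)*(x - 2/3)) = x - 1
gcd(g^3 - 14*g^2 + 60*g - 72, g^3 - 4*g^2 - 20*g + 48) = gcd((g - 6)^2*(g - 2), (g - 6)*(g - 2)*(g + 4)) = g^2 - 8*g + 12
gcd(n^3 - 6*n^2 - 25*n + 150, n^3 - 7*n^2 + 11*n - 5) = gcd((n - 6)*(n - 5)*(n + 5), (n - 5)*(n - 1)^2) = n - 5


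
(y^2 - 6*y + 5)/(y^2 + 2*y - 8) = (y^2 - 6*y + 5)/(y^2 + 2*y - 8)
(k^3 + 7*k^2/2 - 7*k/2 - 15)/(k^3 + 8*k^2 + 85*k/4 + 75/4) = 2*(k - 2)/(2*k + 5)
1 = 1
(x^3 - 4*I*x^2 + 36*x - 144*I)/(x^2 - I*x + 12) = (x^2 + 36)/(x + 3*I)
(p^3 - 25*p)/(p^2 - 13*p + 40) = p*(p + 5)/(p - 8)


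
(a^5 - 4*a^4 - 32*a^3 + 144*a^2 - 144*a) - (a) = a^5 - 4*a^4 - 32*a^3 + 144*a^2 - 145*a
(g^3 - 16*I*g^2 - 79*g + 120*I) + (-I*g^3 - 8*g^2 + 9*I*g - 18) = g^3 - I*g^3 - 8*g^2 - 16*I*g^2 - 79*g + 9*I*g - 18 + 120*I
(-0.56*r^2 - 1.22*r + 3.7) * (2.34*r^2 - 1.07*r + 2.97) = -1.3104*r^4 - 2.2556*r^3 + 8.3002*r^2 - 7.5824*r + 10.989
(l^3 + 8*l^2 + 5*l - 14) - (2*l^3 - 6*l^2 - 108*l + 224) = -l^3 + 14*l^2 + 113*l - 238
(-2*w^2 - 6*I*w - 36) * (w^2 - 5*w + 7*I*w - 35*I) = -2*w^4 + 10*w^3 - 20*I*w^3 + 6*w^2 + 100*I*w^2 - 30*w - 252*I*w + 1260*I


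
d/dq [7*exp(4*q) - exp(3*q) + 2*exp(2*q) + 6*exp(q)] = (28*exp(3*q) - 3*exp(2*q) + 4*exp(q) + 6)*exp(q)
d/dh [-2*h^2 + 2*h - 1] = 2 - 4*h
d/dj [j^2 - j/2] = 2*j - 1/2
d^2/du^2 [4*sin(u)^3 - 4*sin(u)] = -36*sin(u)^3 + 28*sin(u)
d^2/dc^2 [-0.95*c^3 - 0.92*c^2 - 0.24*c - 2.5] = -5.7*c - 1.84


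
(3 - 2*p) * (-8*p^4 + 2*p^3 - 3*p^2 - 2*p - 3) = 16*p^5 - 28*p^4 + 12*p^3 - 5*p^2 - 9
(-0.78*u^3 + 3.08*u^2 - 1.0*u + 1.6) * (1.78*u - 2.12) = -1.3884*u^4 + 7.136*u^3 - 8.3096*u^2 + 4.968*u - 3.392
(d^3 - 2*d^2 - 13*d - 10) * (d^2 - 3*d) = d^5 - 5*d^4 - 7*d^3 + 29*d^2 + 30*d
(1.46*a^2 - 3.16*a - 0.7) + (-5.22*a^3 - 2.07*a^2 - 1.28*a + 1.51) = -5.22*a^3 - 0.61*a^2 - 4.44*a + 0.81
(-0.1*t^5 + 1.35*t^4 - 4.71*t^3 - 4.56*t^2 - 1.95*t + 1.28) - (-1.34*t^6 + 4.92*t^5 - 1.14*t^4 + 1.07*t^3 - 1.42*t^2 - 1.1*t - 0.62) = 1.34*t^6 - 5.02*t^5 + 2.49*t^4 - 5.78*t^3 - 3.14*t^2 - 0.85*t + 1.9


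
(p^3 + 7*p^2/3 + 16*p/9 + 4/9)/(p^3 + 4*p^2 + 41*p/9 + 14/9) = (3*p + 2)/(3*p + 7)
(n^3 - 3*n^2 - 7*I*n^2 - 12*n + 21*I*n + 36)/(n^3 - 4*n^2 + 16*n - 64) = (n^2 - 3*n*(1 + I) + 9*I)/(n^2 + 4*n*(-1 + I) - 16*I)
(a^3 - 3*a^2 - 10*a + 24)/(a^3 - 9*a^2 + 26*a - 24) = (a + 3)/(a - 3)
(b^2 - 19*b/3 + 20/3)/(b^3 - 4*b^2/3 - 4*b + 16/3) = (b - 5)/(b^2 - 4)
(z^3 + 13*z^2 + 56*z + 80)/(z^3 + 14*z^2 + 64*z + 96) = (z + 5)/(z + 6)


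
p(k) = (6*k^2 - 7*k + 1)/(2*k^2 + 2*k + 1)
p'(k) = (-4*k - 2)*(6*k^2 - 7*k + 1)/(2*k^2 + 2*k + 1)^2 + (12*k - 7)/(2*k^2 + 2*k + 1)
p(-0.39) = 8.86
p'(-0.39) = -29.72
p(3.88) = 1.65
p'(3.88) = 0.27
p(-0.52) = 12.50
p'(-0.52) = -24.44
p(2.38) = 1.07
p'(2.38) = 0.54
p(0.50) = -0.40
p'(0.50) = 0.24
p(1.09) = 0.09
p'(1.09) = 0.99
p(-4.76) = 4.63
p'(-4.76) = 0.40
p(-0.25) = 5.00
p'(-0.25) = -24.00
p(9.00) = 2.34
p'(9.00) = 0.07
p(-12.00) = 3.58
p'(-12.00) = 0.05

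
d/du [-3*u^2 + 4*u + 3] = 4 - 6*u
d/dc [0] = 0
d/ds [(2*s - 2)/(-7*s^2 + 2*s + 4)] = 2*(7*s^2 - 14*s + 6)/(49*s^4 - 28*s^3 - 52*s^2 + 16*s + 16)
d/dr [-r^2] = -2*r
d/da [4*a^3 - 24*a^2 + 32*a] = 12*a^2 - 48*a + 32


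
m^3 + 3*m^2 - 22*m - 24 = (m - 4)*(m + 1)*(m + 6)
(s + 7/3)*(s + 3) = s^2 + 16*s/3 + 7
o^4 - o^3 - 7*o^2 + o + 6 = (o - 3)*(o - 1)*(o + 1)*(o + 2)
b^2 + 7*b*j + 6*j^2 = (b + j)*(b + 6*j)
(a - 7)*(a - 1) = a^2 - 8*a + 7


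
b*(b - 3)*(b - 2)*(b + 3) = b^4 - 2*b^3 - 9*b^2 + 18*b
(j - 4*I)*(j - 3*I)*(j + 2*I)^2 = j^4 - 3*I*j^3 + 12*j^2 - 20*I*j + 48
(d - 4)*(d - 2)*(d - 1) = d^3 - 7*d^2 + 14*d - 8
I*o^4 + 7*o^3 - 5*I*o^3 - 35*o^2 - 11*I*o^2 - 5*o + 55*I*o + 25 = (o - 5)*(o - 5*I)*(o - I)*(I*o + 1)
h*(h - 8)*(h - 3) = h^3 - 11*h^2 + 24*h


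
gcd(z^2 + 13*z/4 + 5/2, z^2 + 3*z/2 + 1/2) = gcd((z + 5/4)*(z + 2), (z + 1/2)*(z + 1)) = 1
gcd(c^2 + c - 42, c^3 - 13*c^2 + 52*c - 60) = c - 6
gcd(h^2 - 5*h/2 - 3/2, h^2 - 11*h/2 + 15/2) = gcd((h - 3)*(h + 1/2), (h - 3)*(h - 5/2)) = h - 3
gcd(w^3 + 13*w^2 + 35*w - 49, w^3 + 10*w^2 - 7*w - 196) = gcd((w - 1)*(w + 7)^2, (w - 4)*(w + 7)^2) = w^2 + 14*w + 49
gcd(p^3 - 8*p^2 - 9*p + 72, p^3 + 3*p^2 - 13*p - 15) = p - 3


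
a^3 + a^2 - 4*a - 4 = (a - 2)*(a + 1)*(a + 2)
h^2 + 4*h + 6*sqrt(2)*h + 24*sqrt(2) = (h + 4)*(h + 6*sqrt(2))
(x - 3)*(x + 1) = x^2 - 2*x - 3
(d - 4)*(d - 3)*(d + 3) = d^3 - 4*d^2 - 9*d + 36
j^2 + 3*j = j*(j + 3)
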